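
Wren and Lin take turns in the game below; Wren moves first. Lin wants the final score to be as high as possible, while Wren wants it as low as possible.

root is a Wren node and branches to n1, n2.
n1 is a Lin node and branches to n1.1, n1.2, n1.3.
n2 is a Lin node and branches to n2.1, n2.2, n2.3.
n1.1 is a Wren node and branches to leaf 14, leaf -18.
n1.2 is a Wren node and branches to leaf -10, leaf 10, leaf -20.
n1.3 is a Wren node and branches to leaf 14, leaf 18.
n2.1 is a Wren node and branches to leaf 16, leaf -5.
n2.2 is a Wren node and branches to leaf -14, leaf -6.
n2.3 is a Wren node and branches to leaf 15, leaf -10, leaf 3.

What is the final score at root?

n1.1 (Wren): min(14, -18) = -18
n1.2 (Wren): min(-10, 10, -20) = -20
n1.3 (Wren): min(14, 18) = 14
n1 (Lin): max(-18, -20, 14) = 14
n2.1 (Wren): min(16, -5) = -5
n2.2 (Wren): min(-14, -6) = -14
n2.3 (Wren): min(15, -10, 3) = -10
n2 (Lin): max(-5, -14, -10) = -5
root (Wren): min(14, -5) = -5

-5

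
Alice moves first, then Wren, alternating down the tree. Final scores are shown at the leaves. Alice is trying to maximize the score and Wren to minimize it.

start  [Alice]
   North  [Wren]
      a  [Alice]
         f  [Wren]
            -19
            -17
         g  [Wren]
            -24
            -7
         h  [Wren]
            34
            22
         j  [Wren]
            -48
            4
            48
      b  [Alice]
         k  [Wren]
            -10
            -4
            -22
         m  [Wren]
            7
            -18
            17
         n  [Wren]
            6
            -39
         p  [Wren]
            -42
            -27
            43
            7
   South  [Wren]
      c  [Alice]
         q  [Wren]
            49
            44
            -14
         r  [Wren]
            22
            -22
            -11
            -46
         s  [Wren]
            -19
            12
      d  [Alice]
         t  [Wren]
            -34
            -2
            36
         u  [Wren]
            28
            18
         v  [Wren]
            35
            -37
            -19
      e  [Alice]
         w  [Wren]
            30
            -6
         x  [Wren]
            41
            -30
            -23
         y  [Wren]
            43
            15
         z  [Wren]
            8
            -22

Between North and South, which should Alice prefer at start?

f (Wren): min(-19, -17) = -19
g (Wren): min(-24, -7) = -24
h (Wren): min(34, 22) = 22
j (Wren): min(-48, 4, 48) = -48
a (Alice): max(-19, -24, 22, -48) = 22
k (Wren): min(-10, -4, -22) = -22
m (Wren): min(7, -18, 17) = -18
n (Wren): min(6, -39) = -39
p (Wren): min(-42, -27, 43, 7) = -42
b (Alice): max(-22, -18, -39, -42) = -18
North (Wren): min(22, -18) = -18
q (Wren): min(49, 44, -14) = -14
r (Wren): min(22, -22, -11, -46) = -46
s (Wren): min(-19, 12) = -19
c (Alice): max(-14, -46, -19) = -14
t (Wren): min(-34, -2, 36) = -34
u (Wren): min(28, 18) = 18
v (Wren): min(35, -37, -19) = -37
d (Alice): max(-34, 18, -37) = 18
w (Wren): min(30, -6) = -6
x (Wren): min(41, -30, -23) = -30
y (Wren): min(43, 15) = 15
z (Wren): min(8, -22) = -22
e (Alice): max(-6, -30, 15, -22) = 15
South (Wren): min(-14, 18, 15) = -14
Alice prefers the higher value; North=-18, South=-14. South is better since -14 > -18.

South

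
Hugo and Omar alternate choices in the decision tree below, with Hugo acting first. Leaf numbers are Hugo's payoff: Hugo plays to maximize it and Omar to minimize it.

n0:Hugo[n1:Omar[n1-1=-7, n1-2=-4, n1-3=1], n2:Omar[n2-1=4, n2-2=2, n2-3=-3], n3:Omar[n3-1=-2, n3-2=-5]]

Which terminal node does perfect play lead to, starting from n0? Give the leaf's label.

n1 (Omar): min(-7, -4, 1) = -7
n2 (Omar): min(4, 2, -3) = -3
n3 (Omar): min(-2, -5) = -5
n0 (Hugo): max(-7, -3, -5) = -3
At n0, Hugo picks n2 (highest: -3).
At n2, Omar picks n2-3 (lowest: -3).
Terminal value -3.

n2-3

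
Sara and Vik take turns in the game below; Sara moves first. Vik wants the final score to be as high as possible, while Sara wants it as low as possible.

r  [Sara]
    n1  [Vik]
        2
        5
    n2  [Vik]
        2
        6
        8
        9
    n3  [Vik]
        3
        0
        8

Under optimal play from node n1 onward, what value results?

5

n1 (Vik): max(2, 5) = 5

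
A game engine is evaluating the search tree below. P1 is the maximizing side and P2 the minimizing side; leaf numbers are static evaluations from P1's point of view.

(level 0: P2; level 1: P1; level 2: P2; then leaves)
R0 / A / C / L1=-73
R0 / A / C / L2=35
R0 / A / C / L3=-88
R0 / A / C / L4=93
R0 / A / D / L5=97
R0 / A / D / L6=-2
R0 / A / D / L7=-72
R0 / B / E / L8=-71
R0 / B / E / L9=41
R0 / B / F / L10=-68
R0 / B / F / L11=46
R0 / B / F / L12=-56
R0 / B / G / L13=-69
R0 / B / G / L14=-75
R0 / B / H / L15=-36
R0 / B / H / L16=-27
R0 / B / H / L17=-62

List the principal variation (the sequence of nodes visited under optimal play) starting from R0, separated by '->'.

R0 -> A -> D -> L7

C (P2): min(-73, 35, -88, 93) = -88
D (P2): min(97, -2, -72) = -72
A (P1): max(-88, -72) = -72
E (P2): min(-71, 41) = -71
F (P2): min(-68, 46, -56) = -68
G (P2): min(-69, -75) = -75
H (P2): min(-36, -27, -62) = -62
B (P1): max(-71, -68, -75, -62) = -62
R0 (P2): min(-72, -62) = -72
At R0, P2 picks A (lowest: -72).
At A, P1 picks D (highest: -72).
At D, P2 picks L7 (lowest: -72).
Terminal value -72.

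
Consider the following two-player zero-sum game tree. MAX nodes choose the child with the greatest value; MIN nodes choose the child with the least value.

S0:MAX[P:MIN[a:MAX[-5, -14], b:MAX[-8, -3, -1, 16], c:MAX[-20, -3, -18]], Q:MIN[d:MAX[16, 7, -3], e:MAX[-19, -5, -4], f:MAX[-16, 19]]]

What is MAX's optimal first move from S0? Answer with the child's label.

a (MAX): max(-5, -14) = -5
b (MAX): max(-8, -3, -1, 16) = 16
c (MAX): max(-20, -3, -18) = -3
P (MIN): min(-5, 16, -3) = -5
d (MAX): max(16, 7, -3) = 16
e (MAX): max(-19, -5, -4) = -4
f (MAX): max(-16, 19) = 19
Q (MIN): min(16, -4, 19) = -4
S0 (MAX): max(-5, -4) = -4
MAX at S0 wants the highest of {P=-5, Q=-4}, so chooses Q.

Q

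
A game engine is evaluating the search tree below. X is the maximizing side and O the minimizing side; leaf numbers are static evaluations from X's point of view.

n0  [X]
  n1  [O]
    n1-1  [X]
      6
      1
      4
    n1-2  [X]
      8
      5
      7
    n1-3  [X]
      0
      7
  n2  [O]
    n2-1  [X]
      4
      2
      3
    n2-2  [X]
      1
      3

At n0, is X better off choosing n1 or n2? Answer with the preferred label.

n1-1 (X): max(6, 1, 4) = 6
n1-2 (X): max(8, 5, 7) = 8
n1-3 (X): max(0, 7) = 7
n1 (O): min(6, 8, 7) = 6
n2-1 (X): max(4, 2, 3) = 4
n2-2 (X): max(1, 3) = 3
n2 (O): min(4, 3) = 3
X prefers the higher value; n1=6, n2=3. n1 is better since 6 > 3.

n1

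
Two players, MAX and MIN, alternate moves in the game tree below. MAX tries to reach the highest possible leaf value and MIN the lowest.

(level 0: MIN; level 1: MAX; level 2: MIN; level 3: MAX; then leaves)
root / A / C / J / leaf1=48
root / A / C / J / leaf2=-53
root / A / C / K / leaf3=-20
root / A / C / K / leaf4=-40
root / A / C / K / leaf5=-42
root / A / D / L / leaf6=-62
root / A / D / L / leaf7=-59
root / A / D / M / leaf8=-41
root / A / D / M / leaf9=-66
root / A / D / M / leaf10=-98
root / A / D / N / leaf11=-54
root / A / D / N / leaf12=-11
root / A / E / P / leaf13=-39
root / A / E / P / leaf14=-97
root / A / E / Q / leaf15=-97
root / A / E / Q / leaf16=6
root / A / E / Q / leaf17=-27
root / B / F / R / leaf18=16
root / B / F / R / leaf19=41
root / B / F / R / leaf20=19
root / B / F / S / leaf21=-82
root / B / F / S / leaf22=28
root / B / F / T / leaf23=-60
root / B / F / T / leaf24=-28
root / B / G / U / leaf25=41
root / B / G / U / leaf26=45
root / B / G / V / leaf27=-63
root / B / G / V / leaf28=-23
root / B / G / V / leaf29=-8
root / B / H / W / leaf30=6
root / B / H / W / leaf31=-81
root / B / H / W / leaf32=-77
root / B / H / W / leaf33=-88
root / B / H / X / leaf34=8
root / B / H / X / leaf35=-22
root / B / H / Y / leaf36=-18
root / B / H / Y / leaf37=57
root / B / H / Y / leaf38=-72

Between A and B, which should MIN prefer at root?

A

J (MAX): max(48, -53) = 48
K (MAX): max(-20, -40, -42) = -20
C (MIN): min(48, -20) = -20
L (MAX): max(-62, -59) = -59
M (MAX): max(-41, -66, -98) = -41
N (MAX): max(-54, -11) = -11
D (MIN): min(-59, -41, -11) = -59
P (MAX): max(-39, -97) = -39
Q (MAX): max(-97, 6, -27) = 6
E (MIN): min(-39, 6) = -39
A (MAX): max(-20, -59, -39) = -20
R (MAX): max(16, 41, 19) = 41
S (MAX): max(-82, 28) = 28
T (MAX): max(-60, -28) = -28
F (MIN): min(41, 28, -28) = -28
U (MAX): max(41, 45) = 45
V (MAX): max(-63, -23, -8) = -8
G (MIN): min(45, -8) = -8
W (MAX): max(6, -81, -77, -88) = 6
X (MAX): max(8, -22) = 8
Y (MAX): max(-18, 57, -72) = 57
H (MIN): min(6, 8, 57) = 6
B (MAX): max(-28, -8, 6) = 6
MIN prefers the lower value; A=-20, B=6. A is better since -20 < 6.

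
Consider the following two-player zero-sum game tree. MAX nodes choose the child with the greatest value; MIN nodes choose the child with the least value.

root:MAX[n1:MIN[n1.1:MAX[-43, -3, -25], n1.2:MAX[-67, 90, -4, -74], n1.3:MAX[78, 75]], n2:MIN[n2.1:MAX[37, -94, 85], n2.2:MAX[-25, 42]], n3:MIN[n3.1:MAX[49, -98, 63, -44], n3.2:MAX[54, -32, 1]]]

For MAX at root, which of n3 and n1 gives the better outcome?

n3.1 (MAX): max(49, -98, 63, -44) = 63
n3.2 (MAX): max(54, -32, 1) = 54
n3 (MIN): min(63, 54) = 54
n1.1 (MAX): max(-43, -3, -25) = -3
n1.2 (MAX): max(-67, 90, -4, -74) = 90
n1.3 (MAX): max(78, 75) = 78
n1 (MIN): min(-3, 90, 78) = -3
MAX prefers the higher value; n3=54, n1=-3. n3 is better since 54 > -3.

n3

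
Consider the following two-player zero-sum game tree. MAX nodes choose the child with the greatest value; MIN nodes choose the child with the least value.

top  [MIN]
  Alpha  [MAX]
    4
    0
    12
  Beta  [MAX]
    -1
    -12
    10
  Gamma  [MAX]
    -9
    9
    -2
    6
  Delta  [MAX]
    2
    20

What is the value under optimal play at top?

Alpha (MAX): max(4, 0, 12) = 12
Beta (MAX): max(-1, -12, 10) = 10
Gamma (MAX): max(-9, 9, -2, 6) = 9
Delta (MAX): max(2, 20) = 20
top (MIN): min(12, 10, 9, 20) = 9

9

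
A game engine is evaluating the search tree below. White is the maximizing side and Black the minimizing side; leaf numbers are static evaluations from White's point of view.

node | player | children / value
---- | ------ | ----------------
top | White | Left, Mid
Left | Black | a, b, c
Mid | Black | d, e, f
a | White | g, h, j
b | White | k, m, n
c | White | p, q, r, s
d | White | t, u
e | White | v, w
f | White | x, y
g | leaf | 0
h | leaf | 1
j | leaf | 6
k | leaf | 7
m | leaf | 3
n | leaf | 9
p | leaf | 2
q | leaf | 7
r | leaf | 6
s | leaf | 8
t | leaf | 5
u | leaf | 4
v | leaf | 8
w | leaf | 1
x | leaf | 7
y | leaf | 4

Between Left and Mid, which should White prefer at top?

Left

a (White): max(0, 1, 6) = 6
b (White): max(7, 3, 9) = 9
c (White): max(2, 7, 6, 8) = 8
Left (Black): min(6, 9, 8) = 6
d (White): max(5, 4) = 5
e (White): max(8, 1) = 8
f (White): max(7, 4) = 7
Mid (Black): min(5, 8, 7) = 5
White prefers the higher value; Left=6, Mid=5. Left is better since 6 > 5.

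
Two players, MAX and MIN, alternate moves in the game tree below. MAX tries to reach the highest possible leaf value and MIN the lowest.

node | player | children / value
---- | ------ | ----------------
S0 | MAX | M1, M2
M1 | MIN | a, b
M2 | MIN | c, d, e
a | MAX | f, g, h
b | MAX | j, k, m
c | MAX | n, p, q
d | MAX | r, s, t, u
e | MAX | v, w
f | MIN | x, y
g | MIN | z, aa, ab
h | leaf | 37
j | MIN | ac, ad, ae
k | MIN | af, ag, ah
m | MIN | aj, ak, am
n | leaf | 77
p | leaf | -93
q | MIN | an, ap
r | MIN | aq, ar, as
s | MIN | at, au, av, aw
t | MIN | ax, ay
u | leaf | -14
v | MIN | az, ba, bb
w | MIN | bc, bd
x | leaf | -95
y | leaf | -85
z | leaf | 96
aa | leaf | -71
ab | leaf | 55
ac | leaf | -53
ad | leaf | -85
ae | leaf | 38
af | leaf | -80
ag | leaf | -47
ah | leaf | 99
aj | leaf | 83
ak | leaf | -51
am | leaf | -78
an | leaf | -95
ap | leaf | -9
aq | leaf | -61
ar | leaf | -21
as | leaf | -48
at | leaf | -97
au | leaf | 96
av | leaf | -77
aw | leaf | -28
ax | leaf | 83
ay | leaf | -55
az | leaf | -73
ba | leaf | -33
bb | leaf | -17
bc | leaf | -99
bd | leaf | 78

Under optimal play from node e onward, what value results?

v (MIN): min(-73, -33, -17) = -73
w (MIN): min(-99, 78) = -99
e (MAX): max(-73, -99) = -73

-73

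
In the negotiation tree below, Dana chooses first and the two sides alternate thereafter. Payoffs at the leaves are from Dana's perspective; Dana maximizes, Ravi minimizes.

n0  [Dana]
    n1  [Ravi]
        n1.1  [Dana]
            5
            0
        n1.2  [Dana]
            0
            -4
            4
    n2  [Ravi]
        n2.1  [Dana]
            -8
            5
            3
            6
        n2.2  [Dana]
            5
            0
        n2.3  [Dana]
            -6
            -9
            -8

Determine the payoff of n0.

n1.1 (Dana): max(5, 0) = 5
n1.2 (Dana): max(0, -4, 4) = 4
n1 (Ravi): min(5, 4) = 4
n2.1 (Dana): max(-8, 5, 3, 6) = 6
n2.2 (Dana): max(5, 0) = 5
n2.3 (Dana): max(-6, -9, -8) = -6
n2 (Ravi): min(6, 5, -6) = -6
n0 (Dana): max(4, -6) = 4

4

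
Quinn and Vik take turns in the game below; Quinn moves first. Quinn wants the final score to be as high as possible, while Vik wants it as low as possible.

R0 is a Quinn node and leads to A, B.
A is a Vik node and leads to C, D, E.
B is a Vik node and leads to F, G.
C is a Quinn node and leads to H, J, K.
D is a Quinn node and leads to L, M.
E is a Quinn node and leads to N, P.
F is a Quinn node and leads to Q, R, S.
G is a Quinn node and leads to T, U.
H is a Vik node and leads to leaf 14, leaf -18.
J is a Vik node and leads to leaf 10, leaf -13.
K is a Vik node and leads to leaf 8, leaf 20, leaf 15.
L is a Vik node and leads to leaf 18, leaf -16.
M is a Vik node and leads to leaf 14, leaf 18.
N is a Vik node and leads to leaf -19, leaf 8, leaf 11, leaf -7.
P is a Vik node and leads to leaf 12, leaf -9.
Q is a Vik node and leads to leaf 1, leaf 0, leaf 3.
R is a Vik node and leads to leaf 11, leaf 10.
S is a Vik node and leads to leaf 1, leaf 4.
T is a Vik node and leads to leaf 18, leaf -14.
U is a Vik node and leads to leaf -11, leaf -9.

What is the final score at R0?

H (Vik): min(14, -18) = -18
J (Vik): min(10, -13) = -13
K (Vik): min(8, 20, 15) = 8
C (Quinn): max(-18, -13, 8) = 8
L (Vik): min(18, -16) = -16
M (Vik): min(14, 18) = 14
D (Quinn): max(-16, 14) = 14
N (Vik): min(-19, 8, 11, -7) = -19
P (Vik): min(12, -9) = -9
E (Quinn): max(-19, -9) = -9
A (Vik): min(8, 14, -9) = -9
Q (Vik): min(1, 0, 3) = 0
R (Vik): min(11, 10) = 10
S (Vik): min(1, 4) = 1
F (Quinn): max(0, 10, 1) = 10
T (Vik): min(18, -14) = -14
U (Vik): min(-11, -9) = -11
G (Quinn): max(-14, -11) = -11
B (Vik): min(10, -11) = -11
R0 (Quinn): max(-9, -11) = -9

-9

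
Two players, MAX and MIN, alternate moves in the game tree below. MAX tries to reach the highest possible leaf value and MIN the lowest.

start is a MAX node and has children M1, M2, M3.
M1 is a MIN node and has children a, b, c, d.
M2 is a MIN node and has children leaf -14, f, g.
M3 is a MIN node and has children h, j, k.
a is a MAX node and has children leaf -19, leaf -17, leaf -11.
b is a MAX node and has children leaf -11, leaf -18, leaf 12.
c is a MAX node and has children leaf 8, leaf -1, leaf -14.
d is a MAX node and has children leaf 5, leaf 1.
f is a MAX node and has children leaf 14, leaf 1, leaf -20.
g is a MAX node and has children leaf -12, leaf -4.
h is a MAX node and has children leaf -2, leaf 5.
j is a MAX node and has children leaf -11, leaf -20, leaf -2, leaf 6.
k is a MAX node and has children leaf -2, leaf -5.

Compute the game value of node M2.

f (MAX): max(14, 1, -20) = 14
g (MAX): max(-12, -4) = -4
M2 (MIN): min(-14, 14, -4) = -14

-14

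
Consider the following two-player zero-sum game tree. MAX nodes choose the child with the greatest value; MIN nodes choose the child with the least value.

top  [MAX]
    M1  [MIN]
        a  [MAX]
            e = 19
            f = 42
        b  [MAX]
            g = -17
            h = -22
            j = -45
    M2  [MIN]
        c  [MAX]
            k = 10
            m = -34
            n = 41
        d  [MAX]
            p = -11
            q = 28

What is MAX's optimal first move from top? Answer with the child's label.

M2

a (MAX): max(19, 42) = 42
b (MAX): max(-17, -22, -45) = -17
M1 (MIN): min(42, -17) = -17
c (MAX): max(10, -34, 41) = 41
d (MAX): max(-11, 28) = 28
M2 (MIN): min(41, 28) = 28
top (MAX): max(-17, 28) = 28
MAX at top wants the highest of {M1=-17, M2=28}, so chooses M2.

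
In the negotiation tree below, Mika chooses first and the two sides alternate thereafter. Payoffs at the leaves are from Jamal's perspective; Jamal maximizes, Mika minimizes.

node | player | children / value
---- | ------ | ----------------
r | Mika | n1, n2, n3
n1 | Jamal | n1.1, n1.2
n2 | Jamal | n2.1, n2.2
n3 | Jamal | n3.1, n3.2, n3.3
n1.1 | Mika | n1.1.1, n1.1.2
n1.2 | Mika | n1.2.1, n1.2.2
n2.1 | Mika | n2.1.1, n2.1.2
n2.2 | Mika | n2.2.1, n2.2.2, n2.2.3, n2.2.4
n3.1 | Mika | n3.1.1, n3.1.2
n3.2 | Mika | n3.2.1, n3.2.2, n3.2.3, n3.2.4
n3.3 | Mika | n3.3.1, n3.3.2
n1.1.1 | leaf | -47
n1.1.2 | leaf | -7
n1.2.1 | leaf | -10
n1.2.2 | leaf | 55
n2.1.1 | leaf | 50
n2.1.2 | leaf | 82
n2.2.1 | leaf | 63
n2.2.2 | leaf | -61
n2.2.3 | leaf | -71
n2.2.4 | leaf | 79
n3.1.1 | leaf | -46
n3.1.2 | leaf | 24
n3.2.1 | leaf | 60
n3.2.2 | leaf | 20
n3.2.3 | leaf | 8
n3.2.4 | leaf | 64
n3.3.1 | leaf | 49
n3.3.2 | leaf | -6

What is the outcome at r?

-10

n1.1 (Mika): min(-47, -7) = -47
n1.2 (Mika): min(-10, 55) = -10
n1 (Jamal): max(-47, -10) = -10
n2.1 (Mika): min(50, 82) = 50
n2.2 (Mika): min(63, -61, -71, 79) = -71
n2 (Jamal): max(50, -71) = 50
n3.1 (Mika): min(-46, 24) = -46
n3.2 (Mika): min(60, 20, 8, 64) = 8
n3.3 (Mika): min(49, -6) = -6
n3 (Jamal): max(-46, 8, -6) = 8
r (Mika): min(-10, 50, 8) = -10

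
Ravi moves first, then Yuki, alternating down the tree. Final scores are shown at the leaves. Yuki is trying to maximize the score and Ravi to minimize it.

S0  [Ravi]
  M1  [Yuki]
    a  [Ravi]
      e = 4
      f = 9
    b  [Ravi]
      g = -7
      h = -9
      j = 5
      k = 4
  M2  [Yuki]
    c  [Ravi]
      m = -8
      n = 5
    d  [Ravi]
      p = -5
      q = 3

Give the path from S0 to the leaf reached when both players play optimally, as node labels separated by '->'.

S0 -> M2 -> d -> p

a (Ravi): min(4, 9) = 4
b (Ravi): min(-7, -9, 5, 4) = -9
M1 (Yuki): max(4, -9) = 4
c (Ravi): min(-8, 5) = -8
d (Ravi): min(-5, 3) = -5
M2 (Yuki): max(-8, -5) = -5
S0 (Ravi): min(4, -5) = -5
At S0, Ravi picks M2 (lowest: -5).
At M2, Yuki picks d (highest: -5).
At d, Ravi picks p (lowest: -5).
Terminal value -5.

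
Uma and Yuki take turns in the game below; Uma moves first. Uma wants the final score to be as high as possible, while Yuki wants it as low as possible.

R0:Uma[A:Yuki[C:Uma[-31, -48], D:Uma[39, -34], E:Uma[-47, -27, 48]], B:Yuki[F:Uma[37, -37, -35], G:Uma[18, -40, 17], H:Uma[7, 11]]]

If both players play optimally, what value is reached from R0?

11

C (Uma): max(-31, -48) = -31
D (Uma): max(39, -34) = 39
E (Uma): max(-47, -27, 48) = 48
A (Yuki): min(-31, 39, 48) = -31
F (Uma): max(37, -37, -35) = 37
G (Uma): max(18, -40, 17) = 18
H (Uma): max(7, 11) = 11
B (Yuki): min(37, 18, 11) = 11
R0 (Uma): max(-31, 11) = 11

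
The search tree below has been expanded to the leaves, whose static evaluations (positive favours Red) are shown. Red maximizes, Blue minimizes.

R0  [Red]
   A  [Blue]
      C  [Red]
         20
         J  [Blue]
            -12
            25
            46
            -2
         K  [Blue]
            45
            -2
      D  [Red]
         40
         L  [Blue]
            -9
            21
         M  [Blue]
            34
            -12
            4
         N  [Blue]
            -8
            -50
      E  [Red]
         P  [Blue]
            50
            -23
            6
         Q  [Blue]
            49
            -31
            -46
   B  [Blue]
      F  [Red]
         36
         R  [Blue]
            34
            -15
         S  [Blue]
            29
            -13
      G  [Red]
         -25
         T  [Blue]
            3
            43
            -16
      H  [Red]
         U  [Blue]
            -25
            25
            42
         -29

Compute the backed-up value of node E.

P (Blue): min(50, -23, 6) = -23
Q (Blue): min(49, -31, -46) = -46
E (Red): max(-23, -46) = -23

-23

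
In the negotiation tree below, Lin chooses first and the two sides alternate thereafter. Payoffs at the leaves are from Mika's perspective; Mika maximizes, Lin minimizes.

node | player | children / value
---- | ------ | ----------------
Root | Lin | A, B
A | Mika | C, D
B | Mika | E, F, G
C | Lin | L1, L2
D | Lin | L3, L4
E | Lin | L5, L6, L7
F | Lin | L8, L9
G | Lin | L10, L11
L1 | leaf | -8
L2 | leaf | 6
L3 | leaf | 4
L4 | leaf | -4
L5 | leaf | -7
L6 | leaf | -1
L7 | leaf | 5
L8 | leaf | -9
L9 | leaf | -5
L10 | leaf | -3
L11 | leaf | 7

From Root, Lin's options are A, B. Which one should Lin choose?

A

C (Lin): min(-8, 6) = -8
D (Lin): min(4, -4) = -4
A (Mika): max(-8, -4) = -4
E (Lin): min(-7, -1, 5) = -7
F (Lin): min(-9, -5) = -9
G (Lin): min(-3, 7) = -3
B (Mika): max(-7, -9, -3) = -3
Root (Lin): min(-4, -3) = -4
Lin at Root wants the lowest of {A=-4, B=-3}, so chooses A.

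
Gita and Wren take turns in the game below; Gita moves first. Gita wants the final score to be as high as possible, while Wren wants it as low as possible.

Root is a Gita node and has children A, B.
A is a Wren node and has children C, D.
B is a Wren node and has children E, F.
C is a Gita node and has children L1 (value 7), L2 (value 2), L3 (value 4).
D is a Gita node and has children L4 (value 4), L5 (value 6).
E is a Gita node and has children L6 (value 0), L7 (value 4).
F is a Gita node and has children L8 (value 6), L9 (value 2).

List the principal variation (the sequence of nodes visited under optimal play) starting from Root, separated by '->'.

Root -> A -> D -> L5

C (Gita): max(7, 2, 4) = 7
D (Gita): max(4, 6) = 6
A (Wren): min(7, 6) = 6
E (Gita): max(0, 4) = 4
F (Gita): max(6, 2) = 6
B (Wren): min(4, 6) = 4
Root (Gita): max(6, 4) = 6
At Root, Gita picks A (highest: 6).
At A, Wren picks D (lowest: 6).
At D, Gita picks L5 (highest: 6).
Terminal value 6.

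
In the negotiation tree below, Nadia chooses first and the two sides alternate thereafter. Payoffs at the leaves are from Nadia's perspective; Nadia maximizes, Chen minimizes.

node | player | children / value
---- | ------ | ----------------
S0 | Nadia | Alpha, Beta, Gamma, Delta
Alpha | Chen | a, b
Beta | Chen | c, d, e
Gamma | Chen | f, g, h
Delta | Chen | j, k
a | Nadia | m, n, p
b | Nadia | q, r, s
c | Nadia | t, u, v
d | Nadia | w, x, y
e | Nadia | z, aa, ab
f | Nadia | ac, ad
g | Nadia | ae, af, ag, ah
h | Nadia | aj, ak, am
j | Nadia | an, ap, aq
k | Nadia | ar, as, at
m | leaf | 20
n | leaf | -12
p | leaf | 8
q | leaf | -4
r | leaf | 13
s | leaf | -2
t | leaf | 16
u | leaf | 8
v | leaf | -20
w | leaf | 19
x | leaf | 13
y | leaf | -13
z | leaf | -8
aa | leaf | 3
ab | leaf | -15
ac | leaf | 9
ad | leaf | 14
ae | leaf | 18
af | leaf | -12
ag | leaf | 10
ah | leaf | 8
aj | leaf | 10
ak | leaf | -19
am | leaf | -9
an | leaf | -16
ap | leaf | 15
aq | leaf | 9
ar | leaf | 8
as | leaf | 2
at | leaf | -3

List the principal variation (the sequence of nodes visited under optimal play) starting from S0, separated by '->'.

a (Nadia): max(20, -12, 8) = 20
b (Nadia): max(-4, 13, -2) = 13
Alpha (Chen): min(20, 13) = 13
c (Nadia): max(16, 8, -20) = 16
d (Nadia): max(19, 13, -13) = 19
e (Nadia): max(-8, 3, -15) = 3
Beta (Chen): min(16, 19, 3) = 3
f (Nadia): max(9, 14) = 14
g (Nadia): max(18, -12, 10, 8) = 18
h (Nadia): max(10, -19, -9) = 10
Gamma (Chen): min(14, 18, 10) = 10
j (Nadia): max(-16, 15, 9) = 15
k (Nadia): max(8, 2, -3) = 8
Delta (Chen): min(15, 8) = 8
S0 (Nadia): max(13, 3, 10, 8) = 13
At S0, Nadia picks Alpha (highest: 13).
At Alpha, Chen picks b (lowest: 13).
At b, Nadia picks r (highest: 13).
Terminal value 13.

S0 -> Alpha -> b -> r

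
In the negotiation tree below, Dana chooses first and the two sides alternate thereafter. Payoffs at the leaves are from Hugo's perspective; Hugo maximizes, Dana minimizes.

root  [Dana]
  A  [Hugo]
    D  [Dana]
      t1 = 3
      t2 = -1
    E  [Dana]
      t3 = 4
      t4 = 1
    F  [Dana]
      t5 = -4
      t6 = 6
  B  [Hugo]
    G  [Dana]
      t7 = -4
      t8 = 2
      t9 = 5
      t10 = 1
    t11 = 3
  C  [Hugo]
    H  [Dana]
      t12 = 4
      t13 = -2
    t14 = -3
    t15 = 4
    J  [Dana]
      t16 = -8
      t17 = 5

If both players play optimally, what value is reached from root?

D (Dana): min(3, -1) = -1
E (Dana): min(4, 1) = 1
F (Dana): min(-4, 6) = -4
A (Hugo): max(-1, 1, -4) = 1
G (Dana): min(-4, 2, 5, 1) = -4
B (Hugo): max(-4, 3) = 3
H (Dana): min(4, -2) = -2
J (Dana): min(-8, 5) = -8
C (Hugo): max(-2, -3, 4, -8) = 4
root (Dana): min(1, 3, 4) = 1

1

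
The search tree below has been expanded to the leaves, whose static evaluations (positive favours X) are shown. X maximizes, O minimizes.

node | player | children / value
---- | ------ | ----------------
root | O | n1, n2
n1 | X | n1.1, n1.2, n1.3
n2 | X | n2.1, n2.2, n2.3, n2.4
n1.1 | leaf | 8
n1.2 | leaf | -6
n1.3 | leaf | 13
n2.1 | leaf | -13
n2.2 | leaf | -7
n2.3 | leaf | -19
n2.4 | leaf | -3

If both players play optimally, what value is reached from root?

n1 (X): max(8, -6, 13) = 13
n2 (X): max(-13, -7, -19, -3) = -3
root (O): min(13, -3) = -3

-3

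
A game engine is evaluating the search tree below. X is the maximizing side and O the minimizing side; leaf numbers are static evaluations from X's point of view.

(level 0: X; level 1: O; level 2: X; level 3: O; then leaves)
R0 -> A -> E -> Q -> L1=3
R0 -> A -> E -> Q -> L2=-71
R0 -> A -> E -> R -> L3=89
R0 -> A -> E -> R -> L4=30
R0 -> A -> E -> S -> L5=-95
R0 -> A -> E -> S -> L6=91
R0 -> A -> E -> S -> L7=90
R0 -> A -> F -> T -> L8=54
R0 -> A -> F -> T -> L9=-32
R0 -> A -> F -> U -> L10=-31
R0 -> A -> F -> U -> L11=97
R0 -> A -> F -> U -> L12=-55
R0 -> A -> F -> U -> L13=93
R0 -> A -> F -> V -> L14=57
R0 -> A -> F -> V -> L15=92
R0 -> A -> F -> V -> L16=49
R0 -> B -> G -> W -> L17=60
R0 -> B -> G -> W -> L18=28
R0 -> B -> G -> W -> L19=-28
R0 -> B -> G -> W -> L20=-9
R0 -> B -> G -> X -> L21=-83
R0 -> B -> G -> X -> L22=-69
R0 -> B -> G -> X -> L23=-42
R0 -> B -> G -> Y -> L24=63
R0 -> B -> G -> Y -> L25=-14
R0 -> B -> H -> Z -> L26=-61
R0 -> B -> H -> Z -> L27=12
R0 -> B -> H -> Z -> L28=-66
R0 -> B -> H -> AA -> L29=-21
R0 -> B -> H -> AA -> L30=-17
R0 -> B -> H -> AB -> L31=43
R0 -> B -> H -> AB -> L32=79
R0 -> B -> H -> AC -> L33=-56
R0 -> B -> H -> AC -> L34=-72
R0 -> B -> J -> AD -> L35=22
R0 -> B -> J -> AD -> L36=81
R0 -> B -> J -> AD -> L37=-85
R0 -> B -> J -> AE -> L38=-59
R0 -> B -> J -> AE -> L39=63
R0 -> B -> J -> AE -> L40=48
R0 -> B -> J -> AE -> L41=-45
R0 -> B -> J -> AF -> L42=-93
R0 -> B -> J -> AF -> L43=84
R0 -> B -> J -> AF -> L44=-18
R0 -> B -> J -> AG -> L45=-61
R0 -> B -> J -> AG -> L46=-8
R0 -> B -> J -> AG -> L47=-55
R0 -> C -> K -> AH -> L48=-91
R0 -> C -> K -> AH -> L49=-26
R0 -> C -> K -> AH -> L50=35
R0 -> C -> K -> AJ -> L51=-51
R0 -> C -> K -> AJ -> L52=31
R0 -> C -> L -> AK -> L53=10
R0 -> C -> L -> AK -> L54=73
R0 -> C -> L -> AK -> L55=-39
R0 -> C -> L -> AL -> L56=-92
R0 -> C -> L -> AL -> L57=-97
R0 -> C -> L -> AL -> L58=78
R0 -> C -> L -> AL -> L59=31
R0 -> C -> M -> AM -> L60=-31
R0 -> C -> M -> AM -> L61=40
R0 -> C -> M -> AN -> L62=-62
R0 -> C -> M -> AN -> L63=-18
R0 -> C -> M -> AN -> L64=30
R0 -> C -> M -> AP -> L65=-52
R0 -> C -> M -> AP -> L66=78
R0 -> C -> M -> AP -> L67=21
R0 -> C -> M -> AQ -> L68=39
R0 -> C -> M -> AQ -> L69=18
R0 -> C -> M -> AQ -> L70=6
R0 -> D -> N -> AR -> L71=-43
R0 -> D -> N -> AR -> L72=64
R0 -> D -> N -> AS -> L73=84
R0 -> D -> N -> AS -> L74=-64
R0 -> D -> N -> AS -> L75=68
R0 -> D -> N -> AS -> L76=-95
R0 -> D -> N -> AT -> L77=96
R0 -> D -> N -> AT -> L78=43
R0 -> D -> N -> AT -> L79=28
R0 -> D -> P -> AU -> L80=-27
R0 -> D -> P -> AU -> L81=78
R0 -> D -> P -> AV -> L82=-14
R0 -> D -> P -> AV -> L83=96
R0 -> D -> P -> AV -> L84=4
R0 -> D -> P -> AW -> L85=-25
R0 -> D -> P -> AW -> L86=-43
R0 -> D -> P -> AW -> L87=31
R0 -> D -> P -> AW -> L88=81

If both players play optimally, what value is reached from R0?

30

Q (O): min(3, -71) = -71
R (O): min(89, 30) = 30
S (O): min(-95, 91, 90) = -95
E (X): max(-71, 30, -95) = 30
T (O): min(54, -32) = -32
U (O): min(-31, 97, -55, 93) = -55
V (O): min(57, 92, 49) = 49
F (X): max(-32, -55, 49) = 49
A (O): min(30, 49) = 30
W (O): min(60, 28, -28, -9) = -28
X (O): min(-83, -69, -42) = -83
Y (O): min(63, -14) = -14
G (X): max(-28, -83, -14) = -14
Z (O): min(-61, 12, -66) = -66
AA (O): min(-21, -17) = -21
AB (O): min(43, 79) = 43
AC (O): min(-56, -72) = -72
H (X): max(-66, -21, 43, -72) = 43
AD (O): min(22, 81, -85) = -85
AE (O): min(-59, 63, 48, -45) = -59
AF (O): min(-93, 84, -18) = -93
AG (O): min(-61, -8, -55) = -61
J (X): max(-85, -59, -93, -61) = -59
B (O): min(-14, 43, -59) = -59
AH (O): min(-91, -26, 35) = -91
AJ (O): min(-51, 31) = -51
K (X): max(-91, -51) = -51
AK (O): min(10, 73, -39) = -39
AL (O): min(-92, -97, 78, 31) = -97
L (X): max(-39, -97) = -39
AM (O): min(-31, 40) = -31
AN (O): min(-62, -18, 30) = -62
AP (O): min(-52, 78, 21) = -52
AQ (O): min(39, 18, 6) = 6
M (X): max(-31, -62, -52, 6) = 6
C (O): min(-51, -39, 6) = -51
AR (O): min(-43, 64) = -43
AS (O): min(84, -64, 68, -95) = -95
AT (O): min(96, 43, 28) = 28
N (X): max(-43, -95, 28) = 28
AU (O): min(-27, 78) = -27
AV (O): min(-14, 96, 4) = -14
AW (O): min(-25, -43, 31, 81) = -43
P (X): max(-27, -14, -43) = -14
D (O): min(28, -14) = -14
R0 (X): max(30, -59, -51, -14) = 30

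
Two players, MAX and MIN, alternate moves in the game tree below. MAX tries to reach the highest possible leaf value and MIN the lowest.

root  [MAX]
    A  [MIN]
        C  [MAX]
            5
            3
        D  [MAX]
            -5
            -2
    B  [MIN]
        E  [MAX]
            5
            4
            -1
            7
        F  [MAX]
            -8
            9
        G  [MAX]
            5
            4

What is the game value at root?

C (MAX): max(5, 3) = 5
D (MAX): max(-5, -2) = -2
A (MIN): min(5, -2) = -2
E (MAX): max(5, 4, -1, 7) = 7
F (MAX): max(-8, 9) = 9
G (MAX): max(5, 4) = 5
B (MIN): min(7, 9, 5) = 5
root (MAX): max(-2, 5) = 5

5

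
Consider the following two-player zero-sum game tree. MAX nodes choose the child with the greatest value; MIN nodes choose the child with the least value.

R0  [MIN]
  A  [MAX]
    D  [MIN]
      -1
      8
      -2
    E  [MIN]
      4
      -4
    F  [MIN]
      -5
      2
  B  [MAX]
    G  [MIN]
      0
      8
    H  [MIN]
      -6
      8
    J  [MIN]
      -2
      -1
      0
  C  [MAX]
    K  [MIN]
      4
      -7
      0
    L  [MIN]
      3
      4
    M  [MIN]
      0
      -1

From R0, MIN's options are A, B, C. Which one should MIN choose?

A

D (MIN): min(-1, 8, -2) = -2
E (MIN): min(4, -4) = -4
F (MIN): min(-5, 2) = -5
A (MAX): max(-2, -4, -5) = -2
G (MIN): min(0, 8) = 0
H (MIN): min(-6, 8) = -6
J (MIN): min(-2, -1, 0) = -2
B (MAX): max(0, -6, -2) = 0
K (MIN): min(4, -7, 0) = -7
L (MIN): min(3, 4) = 3
M (MIN): min(0, -1) = -1
C (MAX): max(-7, 3, -1) = 3
R0 (MIN): min(-2, 0, 3) = -2
MIN at R0 wants the lowest of {A=-2, B=0, C=3}, so chooses A.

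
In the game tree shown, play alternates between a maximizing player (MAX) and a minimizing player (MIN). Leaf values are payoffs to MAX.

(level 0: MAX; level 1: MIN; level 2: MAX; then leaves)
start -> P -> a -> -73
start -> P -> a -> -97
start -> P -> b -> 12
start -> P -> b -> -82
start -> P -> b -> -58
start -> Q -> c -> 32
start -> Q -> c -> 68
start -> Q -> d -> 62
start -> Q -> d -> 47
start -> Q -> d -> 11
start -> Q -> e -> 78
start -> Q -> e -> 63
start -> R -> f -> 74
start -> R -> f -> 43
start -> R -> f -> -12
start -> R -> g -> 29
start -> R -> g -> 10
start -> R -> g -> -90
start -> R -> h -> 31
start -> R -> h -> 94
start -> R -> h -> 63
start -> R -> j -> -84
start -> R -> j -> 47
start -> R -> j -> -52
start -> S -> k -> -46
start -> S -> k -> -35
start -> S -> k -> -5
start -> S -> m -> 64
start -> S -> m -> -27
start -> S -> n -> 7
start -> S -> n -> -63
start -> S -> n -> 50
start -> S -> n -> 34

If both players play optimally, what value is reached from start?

62

a (MAX): max(-73, -97) = -73
b (MAX): max(12, -82, -58) = 12
P (MIN): min(-73, 12) = -73
c (MAX): max(32, 68) = 68
d (MAX): max(62, 47, 11) = 62
e (MAX): max(78, 63) = 78
Q (MIN): min(68, 62, 78) = 62
f (MAX): max(74, 43, -12) = 74
g (MAX): max(29, 10, -90) = 29
h (MAX): max(31, 94, 63) = 94
j (MAX): max(-84, 47, -52) = 47
R (MIN): min(74, 29, 94, 47) = 29
k (MAX): max(-46, -35, -5) = -5
m (MAX): max(64, -27) = 64
n (MAX): max(7, -63, 50, 34) = 50
S (MIN): min(-5, 64, 50) = -5
start (MAX): max(-73, 62, 29, -5) = 62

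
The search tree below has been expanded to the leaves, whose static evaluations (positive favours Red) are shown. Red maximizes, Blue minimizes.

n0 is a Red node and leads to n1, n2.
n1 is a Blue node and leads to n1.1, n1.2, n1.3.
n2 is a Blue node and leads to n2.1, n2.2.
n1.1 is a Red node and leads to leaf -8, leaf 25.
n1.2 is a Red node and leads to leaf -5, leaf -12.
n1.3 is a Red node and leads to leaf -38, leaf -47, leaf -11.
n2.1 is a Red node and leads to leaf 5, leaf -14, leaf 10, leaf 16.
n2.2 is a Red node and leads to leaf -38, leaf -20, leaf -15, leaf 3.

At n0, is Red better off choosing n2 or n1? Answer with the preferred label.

n2

n2.1 (Red): max(5, -14, 10, 16) = 16
n2.2 (Red): max(-38, -20, -15, 3) = 3
n2 (Blue): min(16, 3) = 3
n1.1 (Red): max(-8, 25) = 25
n1.2 (Red): max(-5, -12) = -5
n1.3 (Red): max(-38, -47, -11) = -11
n1 (Blue): min(25, -5, -11) = -11
Red prefers the higher value; n2=3, n1=-11. n2 is better since 3 > -11.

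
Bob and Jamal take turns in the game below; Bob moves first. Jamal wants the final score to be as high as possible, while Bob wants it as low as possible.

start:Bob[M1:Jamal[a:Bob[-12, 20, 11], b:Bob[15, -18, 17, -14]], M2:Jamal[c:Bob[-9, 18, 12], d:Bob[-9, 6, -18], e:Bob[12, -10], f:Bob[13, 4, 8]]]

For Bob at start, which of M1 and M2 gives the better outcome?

a (Bob): min(-12, 20, 11) = -12
b (Bob): min(15, -18, 17, -14) = -18
M1 (Jamal): max(-12, -18) = -12
c (Bob): min(-9, 18, 12) = -9
d (Bob): min(-9, 6, -18) = -18
e (Bob): min(12, -10) = -10
f (Bob): min(13, 4, 8) = 4
M2 (Jamal): max(-9, -18, -10, 4) = 4
Bob prefers the lower value; M1=-12, M2=4. M1 is better since -12 < 4.

M1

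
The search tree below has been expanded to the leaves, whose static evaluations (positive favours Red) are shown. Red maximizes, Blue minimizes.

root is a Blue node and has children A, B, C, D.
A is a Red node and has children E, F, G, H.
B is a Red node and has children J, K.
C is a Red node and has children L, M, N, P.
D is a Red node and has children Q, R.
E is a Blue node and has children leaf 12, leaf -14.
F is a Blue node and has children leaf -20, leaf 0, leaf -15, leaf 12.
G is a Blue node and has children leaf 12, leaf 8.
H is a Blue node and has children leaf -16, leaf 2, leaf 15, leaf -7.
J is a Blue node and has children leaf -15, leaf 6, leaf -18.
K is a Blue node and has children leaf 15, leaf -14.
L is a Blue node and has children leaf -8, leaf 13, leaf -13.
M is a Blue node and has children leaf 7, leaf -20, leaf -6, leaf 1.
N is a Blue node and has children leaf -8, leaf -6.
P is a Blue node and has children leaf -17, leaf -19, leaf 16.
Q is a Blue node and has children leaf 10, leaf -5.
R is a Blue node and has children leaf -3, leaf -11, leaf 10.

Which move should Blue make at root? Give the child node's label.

E (Blue): min(12, -14) = -14
F (Blue): min(-20, 0, -15, 12) = -20
G (Blue): min(12, 8) = 8
H (Blue): min(-16, 2, 15, -7) = -16
A (Red): max(-14, -20, 8, -16) = 8
J (Blue): min(-15, 6, -18) = -18
K (Blue): min(15, -14) = -14
B (Red): max(-18, -14) = -14
L (Blue): min(-8, 13, -13) = -13
M (Blue): min(7, -20, -6, 1) = -20
N (Blue): min(-8, -6) = -8
P (Blue): min(-17, -19, 16) = -19
C (Red): max(-13, -20, -8, -19) = -8
Q (Blue): min(10, -5) = -5
R (Blue): min(-3, -11, 10) = -11
D (Red): max(-5, -11) = -5
root (Blue): min(8, -14, -8, -5) = -14
Blue at root wants the lowest of {A=8, B=-14, C=-8, D=-5}, so chooses B.

B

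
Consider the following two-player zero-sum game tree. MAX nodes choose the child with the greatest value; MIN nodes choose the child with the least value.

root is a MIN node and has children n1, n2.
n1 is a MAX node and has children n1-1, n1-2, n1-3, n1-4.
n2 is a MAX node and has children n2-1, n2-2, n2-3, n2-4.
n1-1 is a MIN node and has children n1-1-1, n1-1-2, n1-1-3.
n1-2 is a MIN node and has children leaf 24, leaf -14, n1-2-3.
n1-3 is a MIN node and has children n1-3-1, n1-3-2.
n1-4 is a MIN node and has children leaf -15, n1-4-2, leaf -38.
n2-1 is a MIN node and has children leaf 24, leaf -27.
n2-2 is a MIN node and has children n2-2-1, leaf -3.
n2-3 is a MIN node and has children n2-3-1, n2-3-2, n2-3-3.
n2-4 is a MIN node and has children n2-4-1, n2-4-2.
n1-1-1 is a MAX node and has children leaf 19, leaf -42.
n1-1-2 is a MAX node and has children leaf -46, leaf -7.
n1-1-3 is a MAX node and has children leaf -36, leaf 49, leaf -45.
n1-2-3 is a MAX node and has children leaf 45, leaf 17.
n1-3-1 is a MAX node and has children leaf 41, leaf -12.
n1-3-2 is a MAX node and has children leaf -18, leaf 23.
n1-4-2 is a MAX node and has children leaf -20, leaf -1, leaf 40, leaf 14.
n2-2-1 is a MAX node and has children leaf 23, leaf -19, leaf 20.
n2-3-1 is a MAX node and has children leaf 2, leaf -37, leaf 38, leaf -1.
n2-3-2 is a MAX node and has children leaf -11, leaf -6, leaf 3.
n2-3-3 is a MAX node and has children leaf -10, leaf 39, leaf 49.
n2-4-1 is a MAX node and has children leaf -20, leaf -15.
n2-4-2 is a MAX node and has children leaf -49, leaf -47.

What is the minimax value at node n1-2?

-14

n1-2-3 (MAX): max(45, 17) = 45
n1-2 (MIN): min(24, -14, 45) = -14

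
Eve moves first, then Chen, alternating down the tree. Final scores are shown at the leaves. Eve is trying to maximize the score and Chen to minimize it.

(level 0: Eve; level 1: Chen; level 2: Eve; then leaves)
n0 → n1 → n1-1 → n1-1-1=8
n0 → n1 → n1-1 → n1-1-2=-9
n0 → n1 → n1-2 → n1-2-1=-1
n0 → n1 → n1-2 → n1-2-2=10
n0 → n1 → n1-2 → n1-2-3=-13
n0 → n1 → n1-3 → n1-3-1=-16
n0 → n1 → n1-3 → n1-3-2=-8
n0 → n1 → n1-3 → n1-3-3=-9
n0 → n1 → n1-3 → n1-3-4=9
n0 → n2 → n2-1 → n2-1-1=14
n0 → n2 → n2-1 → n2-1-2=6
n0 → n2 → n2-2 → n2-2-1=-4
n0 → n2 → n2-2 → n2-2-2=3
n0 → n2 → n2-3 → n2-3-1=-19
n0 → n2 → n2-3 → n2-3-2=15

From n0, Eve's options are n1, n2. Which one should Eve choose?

n1-1 (Eve): max(8, -9) = 8
n1-2 (Eve): max(-1, 10, -13) = 10
n1-3 (Eve): max(-16, -8, -9, 9) = 9
n1 (Chen): min(8, 10, 9) = 8
n2-1 (Eve): max(14, 6) = 14
n2-2 (Eve): max(-4, 3) = 3
n2-3 (Eve): max(-19, 15) = 15
n2 (Chen): min(14, 3, 15) = 3
n0 (Eve): max(8, 3) = 8
Eve at n0 wants the highest of {n1=8, n2=3}, so chooses n1.

n1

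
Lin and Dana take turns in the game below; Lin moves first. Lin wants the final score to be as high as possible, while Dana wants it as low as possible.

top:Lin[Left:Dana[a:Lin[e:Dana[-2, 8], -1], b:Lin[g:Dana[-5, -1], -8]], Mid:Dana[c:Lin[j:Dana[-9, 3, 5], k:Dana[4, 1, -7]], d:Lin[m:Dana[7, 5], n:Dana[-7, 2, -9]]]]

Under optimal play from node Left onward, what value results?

e (Dana): min(-2, 8) = -2
a (Lin): max(-2, -1) = -1
g (Dana): min(-5, -1) = -5
b (Lin): max(-5, -8) = -5
Left (Dana): min(-1, -5) = -5

-5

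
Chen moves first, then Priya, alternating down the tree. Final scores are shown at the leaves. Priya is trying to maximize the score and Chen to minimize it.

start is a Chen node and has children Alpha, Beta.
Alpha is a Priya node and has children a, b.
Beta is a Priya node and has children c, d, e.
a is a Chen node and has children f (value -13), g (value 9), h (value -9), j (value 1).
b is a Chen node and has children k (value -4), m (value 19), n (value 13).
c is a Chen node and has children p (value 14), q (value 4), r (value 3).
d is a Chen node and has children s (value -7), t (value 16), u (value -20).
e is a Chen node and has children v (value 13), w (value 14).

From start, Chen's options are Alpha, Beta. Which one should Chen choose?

Alpha

a (Chen): min(-13, 9, -9, 1) = -13
b (Chen): min(-4, 19, 13) = -4
Alpha (Priya): max(-13, -4) = -4
c (Chen): min(14, 4, 3) = 3
d (Chen): min(-7, 16, -20) = -20
e (Chen): min(13, 14) = 13
Beta (Priya): max(3, -20, 13) = 13
start (Chen): min(-4, 13) = -4
Chen at start wants the lowest of {Alpha=-4, Beta=13}, so chooses Alpha.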